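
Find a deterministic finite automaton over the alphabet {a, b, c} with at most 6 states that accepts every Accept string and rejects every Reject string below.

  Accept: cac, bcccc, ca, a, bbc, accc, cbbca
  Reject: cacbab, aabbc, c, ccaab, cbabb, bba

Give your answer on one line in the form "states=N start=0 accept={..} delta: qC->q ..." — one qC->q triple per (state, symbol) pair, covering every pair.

Grow the machine one transition at a time. Run the examples from 0; the earliest place one falls off (shortest prefix, ties alphabetical) gets sent to the lowest-numbered state that keeps every Accept/Reject pair distinguishable — a pair clashes when both reach the same state with identical unread suffix — and to a fresh state only if none does.
a: 0a undefined. 0a->0: no, bbc/aabbc meet in 0 with "bbc" left. Open state 1: 0a->1.
b: 0b undefined. 0b->0: no, a/bba meet in 1. 0b->1: ok.
c: 0c undefined. 0c->0: ok.
aa: 1a undefined. 1a->0: no, ca/ccaab meet in 1. 1a->1: ok.
ac: 1c undefined. 1c->0: no, cac/c meet in 0. 1c->1: ok.
bb: 1b undefined. 1b->0: no, cac/aabbc meet in 1. 1b->1: no, cac/cacbab meet in 1. Open state 2: 1b->2.
bba: 2a undefined. 2a->0: no, cac/cacbab meet in 1. 2a->1: no, cac/bba meet in 1. 2a->2: ok.
bbc: 2c undefined. 2c->0: no, bbc/c meet in 0. 2c->1: ok.
aabb: 2b undefined. 2b->0: ok.
All examples now run through 3 states with every (state, symbol) defined. Accept strings end in {1}, Reject strings end in {0,2}; accept={1}.

states=3 start=0 accept={1} delta: 0a->1 0b->1 0c->0 1a->1 1b->2 1c->1 2a->2 2b->0 2c->1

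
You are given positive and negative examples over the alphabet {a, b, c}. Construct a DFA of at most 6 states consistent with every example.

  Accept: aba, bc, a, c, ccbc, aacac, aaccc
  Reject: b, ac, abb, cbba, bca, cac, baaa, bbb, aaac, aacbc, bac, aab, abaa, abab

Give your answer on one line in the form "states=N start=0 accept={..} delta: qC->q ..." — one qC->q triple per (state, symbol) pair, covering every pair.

states=5 start=0 accept={1,4} delta: 0a->1 0b->0 0c->1 1a->2 1b->3 1c->0 2a->2 2b->0 2c->3 3a->4 3b->2 3c->0 4a->0 4b->0 4c->1

State merging on the prefix tree: take the shortest (then alphabetical) example prefix whose next move is undefined and point that move at state 0, else 1, else 2, ...; a target is out if some Accept/Reject pair would then sit in one state with the same input left (inseparable). If every existing state is out, open a new one.
a: 0a undefined. 0a->0: no, c/ac meet in 0 with "c" left. Open state 1: 0a->1.
b: 0b undefined. 0b->0: ok.
c: 0c undefined. 0c->0: no, bc/b meet in 0. 0c->1: ok.
aa: 1a undefined. 1a->0: no, bc/cac meet in 1. 1a->1: no, bc/bca meet in 1. Open state 2: 1a->2.
ab: 1b undefined. 1b->0: no, aba/cbba meet in 1. 1b->1: no, aba/cbba meet in 2. 1b->2: no, aba/baaa meet in 2 with "a" left. Open state 3: 1b->3.
ac: 1c undefined. 1c->0: ok.
aaa: 2a undefined. 2a->0: no, bc/aaac meet in 1. 2a->1: no, bc/baaa meet in 1. 2a->2: ok.
aab: 2b undefined. 2b->0: ok.
aac: 2c undefined. 2c->0: no, bc/aacbc meet in 1. 2c->1: no, bc/cac meet in 1. 2c->2: no, bc/aacbc meet in 1. 2c->3: ok.
aba: 3a undefined. 3a->0: no, aba/b meet in 0. 3a->1: no, aacac/b meet in 0. 3a->2: no, aba/bca meet in 2. 3a->3: no, aba/cac meet in 3. Open state 4: 3a->4.
abb: 3b undefined. 3b->0: no, bc/cbba meet in 1. 3b->1: no, bc/abb meet in 1. 3b->2: ok.
aacc: 3c undefined. 3c->0: ok.
abaa: 4a undefined. 4a->0: ok.
abab: 4b undefined. 4b->0: ok.
aacac: 4c undefined. 4c->0: no, aacac/b meet in 0. 4c->1: ok.
All examples now run through 5 states with every (state, symbol) defined. Accept strings end in {1,4}, Reject strings end in {0,2,3}; accept={1,4}.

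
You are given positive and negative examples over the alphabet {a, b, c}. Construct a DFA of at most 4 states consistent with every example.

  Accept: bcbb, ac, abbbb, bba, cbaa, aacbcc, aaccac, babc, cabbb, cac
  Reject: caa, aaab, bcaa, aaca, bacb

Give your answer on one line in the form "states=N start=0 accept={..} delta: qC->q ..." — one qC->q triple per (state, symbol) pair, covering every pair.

states=4 start=0 accept={0,2} delta: 0a->0 0b->1 0c->2 1a->0 1b->0 1c->2 2a->3 2b->1 2c->0 3a->1 3b->0 3c->0

Fold the examples into a partial DFA from state 0: repeatedly fix the first undefined (state, symbol) met by the shortest-then-alphabetical prefix, trying targets in increasing order and rejecting any under which an Accept and a Reject string meet in one state with the same remainder; add a state when all current targets are rejected. Accepting states are where Accept strings end.
a: 0a undefined. 0a->0: ok.
b: 0b undefined. 0b->0: no, abbbb/aaab meet in 0. Open state 1: 0b->1.
c: 0c undefined. 0c->0: no, ac/caa meet in 0. 0c->1: no, ac/aaab meet in 1. Open state 2: 0c->2.
ba: 1a undefined. 1a->0: ok.
bb: 1b undefined. 1b->0: ok.
bc: 1c undefined. 1c->0: no, bcbb/bcaa meet in 0. 1c->1: no, bcbb/aaab meet in 1. 1c->2: ok.
ca: 2a undefined. 2a->0: no, abbbb/caa meet in 0. 2a->1: no, abbbb/caa meet in 0. 2a->2: no, ac/caa meet in 2. Open state 3: 2a->3.
cb: 2b undefined. 2b->0: no, bcbb/aaab meet in 1. 2b->1: ok.
caa: 3a undefined. 3a->0: no, bcbb/caa meet in 0. 3a->1: ok.
cab: 3b undefined. 3b->0: ok.
cac: 3c undefined. 3c->0: ok.
aacc: 2c undefined. 2c->0: ok.
All examples now run through 4 states with every (state, symbol) defined. Accept strings end in {0,2}, Reject strings end in {1,3}; accept={0,2}.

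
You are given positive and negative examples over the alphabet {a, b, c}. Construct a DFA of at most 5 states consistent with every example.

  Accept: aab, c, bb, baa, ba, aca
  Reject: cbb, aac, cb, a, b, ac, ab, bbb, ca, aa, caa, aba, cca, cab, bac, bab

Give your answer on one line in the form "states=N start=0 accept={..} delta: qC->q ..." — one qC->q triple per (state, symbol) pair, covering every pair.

Fold the examples into a partial DFA from state 0: repeatedly fix the first undefined (state, symbol) met by the shortest-then-alphabetical prefix, trying targets in increasing order and rejecting any under which an Accept and a Reject string meet in one state with the same remainder; add a state when all current targets are rejected. Accepting states are where Accept strings end.
a: 0a undefined. 0a->0: no, aab/b meet in 0 with "b" left. Open state 1: 0a->1.
b: 0b undefined. 0b->0: no, bb/b meet in 0. 0b->1: no, aab/bab meet in 1 with "ab" left. Open state 2: 0b->2.
c: 0c undefined. 0c->0: no, bb/cbb meet in 2 with "b" left. 0c->1: no, aab/cab meet in 1 with "ab" left. 0c->2: no, c/b meet in 2. Open state 3: 0c->3.
aa: 1a undefined. 1a->0: no, aab/b meet in 2. 1a->1: no, aab/ab meet in 1 with "b" left. 1a->2: ok.
ab: 1b undefined. 1b->0: ok.
ac: 1c undefined. 1c->0: no, aca/a meet in 1. 1c->1: no, aca/b meet in 2. 1c->2: ok.
ba: 2a undefined. 2a->0: no, c/bac meet in 3. 2a->1: no, baa/b meet in 2. 2a->2: no, aab/bab meet in 2 with "b" left. 2a->3: no, baa/ca meet in 3 with "a" left. Open state 4: 2a->4.
bb: 2b undefined. 2b->0: no, aab/ab meet in 0. 2b->1: no, aab/a meet in 1. 2b->2: no, aab/b meet in 2. 2b->3: ok.
ca: 3a undefined. 3a->0: ok.
cb: 3b undefined. 3b->0: ok.
cc: 3c undefined. 3c->0: ok.
aac: 2c undefined. 2c->0: ok.
baa: 4a undefined. 4a->0: no, baa/aac meet in 0. 4a->1: no, baa/a meet in 1. 4a->2: no, baa/cbb meet in 2. 4a->3: ok.
bab: 4b undefined. 4b->0: ok.
bac: 4c undefined. 4c->0: ok.
All examples now run through 5 states with every (state, symbol) defined. Accept strings end in {3,4}, Reject strings end in {0,1,2}; accept={3,4}.

states=5 start=0 accept={3,4} delta: 0a->1 0b->2 0c->3 1a->2 1b->0 1c->2 2a->4 2b->3 2c->0 3a->0 3b->0 3c->0 4a->3 4b->0 4c->0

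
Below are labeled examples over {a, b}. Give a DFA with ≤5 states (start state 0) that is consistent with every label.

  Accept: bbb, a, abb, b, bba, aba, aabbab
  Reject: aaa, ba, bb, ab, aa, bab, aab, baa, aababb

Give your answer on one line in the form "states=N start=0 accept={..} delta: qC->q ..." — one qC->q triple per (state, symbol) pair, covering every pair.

states=3 start=0 accept={1} delta: 0a->1 0b->1 1a->2 1b->0 2a->0 2b->2

Fold the examples into a partial DFA from state 0: repeatedly fix the first undefined (state, symbol) met by the shortest-then-alphabetical prefix, trying targets in increasing order and rejecting any under which an Accept and a Reject string meet in one state with the same remainder; add a state when all current targets are rejected. Accepting states are where Accept strings end.
a: 0a undefined. 0a->0: no, a/aaa meet in 0. Open state 1: 0a->1.
b: 0b undefined. 0b->0: no, bbb/bb meet in 0. 0b->1: ok.
aa: 1a undefined. 1a->0: no, a/aaa meet in 1. 1a->1: no, a/aaa meet in 1. Open state 2: 1a->2.
ab: 1b undefined. 1b->0: ok.
aaa: 2a undefined. 2a->0: ok.
aab: 2b undefined. 2b->0: no, bbb/aababb meet in 1. 2b->1: no, bbb/bab meet in 1. 2b->2: ok.
All examples now run through 3 states with every (state, symbol) defined. Accept strings end in {1}, Reject strings end in {0,2}; accept={1}.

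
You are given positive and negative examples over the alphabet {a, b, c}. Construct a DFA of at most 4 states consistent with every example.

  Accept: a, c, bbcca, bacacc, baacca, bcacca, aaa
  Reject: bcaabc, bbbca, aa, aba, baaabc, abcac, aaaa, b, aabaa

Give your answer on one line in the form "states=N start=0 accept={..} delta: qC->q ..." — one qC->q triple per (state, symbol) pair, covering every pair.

Fold the examples into a partial DFA from state 0: repeatedly fix the first undefined (state, symbol) met by the shortest-then-alphabetical prefix, trying targets in increasing order and rejecting any under which an Accept and a Reject string meet in one state with the same remainder; add a state when all current targets are rejected. Accepting states are where Accept strings end.
a: 0a undefined. 0a->0: no, a/aa meet in 0. Open state 1: 0a->1.
b: 0b undefined. 0b->0: ok.
c: 0c undefined. 0c->0: no, a/bbbca meet in 1. 0c->1: ok.
aa: 1a undefined. 1a->0: ok.
ab: 1b undefined. 1b->0: no, a/bcaabc meet in 1. 1b->1: ok.
abc: 1c undefined. 1c->0: ok.
All examples now run through 2 states with every (state, symbol) defined. Accept strings end in {1}, Reject strings end in {0}; accept={1}.

states=2 start=0 accept={1} delta: 0a->1 0b->0 0c->1 1a->0 1b->1 1c->0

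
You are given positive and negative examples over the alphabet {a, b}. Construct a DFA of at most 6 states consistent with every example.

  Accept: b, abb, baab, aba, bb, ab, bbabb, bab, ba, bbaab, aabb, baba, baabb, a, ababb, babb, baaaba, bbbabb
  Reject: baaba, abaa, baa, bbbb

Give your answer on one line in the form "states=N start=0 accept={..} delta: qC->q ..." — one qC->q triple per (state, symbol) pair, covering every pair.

Fold the examples into a partial DFA from state 0: repeatedly fix the first undefined (state, symbol) met by the shortest-then-alphabetical prefix, trying targets in increasing order and rejecting any under which an Accept and a Reject string meet in one state with the same remainder; add a state when all current targets are rejected. Accepting states are where Accept strings end.
a: 0a undefined. 0a->0: ok.
b: 0b undefined. 0b->0: no, b/baaba meet in 0. Open state 1: 0b->1.
ba: 1a undefined. 1a->0: no, aba/baaba meet in 0. 1a->1: no, b/abaa meet in 1. Open state 2: 1a->2.
bb: 1b undefined. 1b->0: no, abb/bbbb meet in 0. 1b->1: no, b/bbbb meet in 1. 1b->2: no, ababb/bbbb meet in 2 with "bb" left. Open state 3: 1b->3.
baa: 2a undefined. 2a->0: no, aba/baaba meet in 2. 2a->1: no, b/abaa meet in 1. 2a->2: no, aba/abaa meet in 2. 2a->3: no, abb/abaa meet in 3. Open state 4: 2a->4.
bab: 2b undefined. 2b->0: ok.
bba: 3a undefined. 3a->0: ok.
bbb: 3b undefined. 3b->0: no, b/bbbb meet in 1. 3b->1: no, abb/bbbb meet in 3. 3b->2: no, bab/bbbb meet in 0. 3b->3: no, abb/bbbb meet in 3. 3b->4: no, baab/bbbb meet in 4 with "b" left. Open state 5: 3b->5.
baaa: 4a undefined. 4a->0: ok.
baab: 4b undefined. 4b->0: no, baab/baaba meet in 0. 4b->1: no, aba/baaba meet in 2. 4b->2: ok.
bbba: 5a undefined. 5a->0: ok.
bbbb: 5b undefined. 5b->0: no, bab/bbbb meet in 0. 5b->1: no, b/bbbb meet in 1. 5b->2: no, baab/bbbb meet in 2. 5b->3: no, abb/bbbb meet in 3. 5b->4: ok.
All examples now run through 6 states with every (state, symbol) defined. Accept strings end in {0,1,2,3}, Reject strings end in {4}; accept={0,1,2,3}.

states=6 start=0 accept={0,1,2,3} delta: 0a->0 0b->1 1a->2 1b->3 2a->4 2b->0 3a->0 3b->5 4a->0 4b->2 5a->0 5b->4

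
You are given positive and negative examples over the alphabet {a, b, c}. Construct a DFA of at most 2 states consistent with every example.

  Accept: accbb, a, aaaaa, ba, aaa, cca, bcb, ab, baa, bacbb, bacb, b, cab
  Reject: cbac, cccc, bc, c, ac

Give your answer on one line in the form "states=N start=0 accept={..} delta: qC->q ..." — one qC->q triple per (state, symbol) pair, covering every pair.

State merging on the prefix tree: take the shortest (then alphabetical) example prefix whose next move is undefined and point that move at state 0, else 1, else 2, ...; a target is out if some Accept/Reject pair would then sit in one state with the same input left (inseparable). If every existing state is out, open a new one.
a: 0a undefined. 0a->0: ok.
b: 0b undefined. 0b->0: ok.
c: 0c undefined. 0c->0: no, accbb/cbac meet in 0. Open state 1: 0c->1.
ca: 1a undefined. 1a->0: ok.
cb: 1b undefined. 1b->0: ok.
cc: 1c undefined. 1c->0: no, accbb/cccc meet in 0. 1c->1: ok.
All examples now run through 2 states with every (state, symbol) defined. Accept strings end in {0}, Reject strings end in {1}; accept={0}.

states=2 start=0 accept={0} delta: 0a->0 0b->0 0c->1 1a->0 1b->0 1c->1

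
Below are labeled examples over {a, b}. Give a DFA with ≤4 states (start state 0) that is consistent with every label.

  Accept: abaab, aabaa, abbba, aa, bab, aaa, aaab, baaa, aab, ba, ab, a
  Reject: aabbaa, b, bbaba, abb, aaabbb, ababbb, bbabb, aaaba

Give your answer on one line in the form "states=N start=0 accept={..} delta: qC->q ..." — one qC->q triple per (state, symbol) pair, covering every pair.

Fold the examples into a partial DFA from state 0: repeatedly fix the first undefined (state, symbol) met by the shortest-then-alphabetical prefix, trying targets in increasing order and rejecting any under which an Accept and a Reject string meet in one state with the same remainder; add a state when all current targets are rejected. Accepting states are where Accept strings end.
a: 0a undefined. 0a->0: no, aaab/b meet in 0 with "b" left. Open state 1: 0a->1.
b: 0b undefined. 0b->0: ok.
aa: 1a undefined. 1a->0: no, aabaa/aabbaa meet in 0. 1a->1: ok.
ab: 1b undefined. 1b->0: no, abaab/b meet in 0. 1b->1: no, abaab/aabbaa meet in 1. Open state 2: 1b->2.
aba: 2a undefined. 2a->0: ok.
abb: 2b undefined. 2b->0: no, aabaa/aabbaa meet in 1. 2b->1: no, abaab/aaabbb meet in 2. 2b->2: no, abaab/abb meet in 2. Open state 3: 2b->3.
abbb: 3b undefined. 3b->0: ok.
aabba: 3a undefined. 3a->0: no, aabaa/aabbaa meet in 1. 3a->1: no, aabaa/aabbaa meet in 1. 3a->2: ok.
All examples now run through 4 states with every (state, symbol) defined. Accept strings end in {1,2}, Reject strings end in {0,3}; accept={1,2}.

states=4 start=0 accept={1,2} delta: 0a->1 0b->0 1a->1 1b->2 2a->0 2b->3 3a->2 3b->0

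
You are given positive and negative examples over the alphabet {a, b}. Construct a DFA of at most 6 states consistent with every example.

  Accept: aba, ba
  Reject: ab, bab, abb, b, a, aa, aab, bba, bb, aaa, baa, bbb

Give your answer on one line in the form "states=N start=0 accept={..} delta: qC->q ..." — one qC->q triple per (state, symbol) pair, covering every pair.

states=3 start=0 accept={2} delta: 0a->0 0b->1 1a->2 1b->0 2a->0 2b->0

State merging on the prefix tree: take the shortest (then alphabetical) example prefix whose next move is undefined and point that move at state 0, else 1, else 2, ...; a target is out if some Accept/Reject pair would then sit in one state with the same input left (inseparable). If every existing state is out, open a new one.
a: 0a undefined. 0a->0: ok.
b: 0b undefined. 0b->0: no, aba/ab meet in 0. Open state 1: 0b->1.
ba: 1a undefined. 1a->0: no, aba/a meet in 0. 1a->1: no, aba/ab meet in 1. Open state 2: 1a->2.
bb: 1b undefined. 1b->0: ok.
baa: 2a undefined. 2a->0: ok.
bab: 2b undefined. 2b->0: ok.
All examples now run through 3 states with every (state, symbol) defined. Accept strings end in {2}, Reject strings end in {0,1}; accept={2}.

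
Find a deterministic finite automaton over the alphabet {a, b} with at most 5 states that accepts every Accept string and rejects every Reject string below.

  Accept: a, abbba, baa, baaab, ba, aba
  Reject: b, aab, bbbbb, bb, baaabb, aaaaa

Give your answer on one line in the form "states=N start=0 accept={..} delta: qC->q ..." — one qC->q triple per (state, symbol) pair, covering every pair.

Grow the machine one transition at a time. Run the examples from 0; the earliest place one falls off (shortest prefix, ties alphabetical) gets sent to the lowest-numbered state that keeps every Accept/Reject pair distinguishable — a pair clashes when both reach the same state with identical unread suffix — and to a fresh state only if none does.
a: 0a undefined. 0a->0: no, a/aaaaa meet in 0. Open state 1: 0a->1.
b: 0b undefined. 0b->0: ok.
aa: 1a undefined. 1a->0: no, a/aaaaa meet in 1. 1a->1: no, a/aaaaa meet in 1. Open state 2: 1a->2.
ab: 1b undefined. 1b->0: ok.
aaa: 2a undefined. 2a->0: no, baa/aaaaa meet in 2. 2a->1: no, a/aaaaa meet in 1. 2a->2: no, baa/aaaaa meet in 2. Open state 3: 2a->3.
aab: 2b undefined. 2b->0: ok.
aaaa: 3a undefined. 3a->0: no, a/aaaaa meet in 1. 3a->1: no, baa/aaaaa meet in 2. 3a->2: ok.
baaab: 3b undefined. 3b->0: no, baaab/b meet in 0. 3b->1: ok.
All examples now run through 4 states with every (state, symbol) defined. Accept strings end in {1,2}, Reject strings end in {0,3}; accept={1,2}.

states=4 start=0 accept={1,2} delta: 0a->1 0b->0 1a->2 1b->0 2a->3 2b->0 3a->2 3b->1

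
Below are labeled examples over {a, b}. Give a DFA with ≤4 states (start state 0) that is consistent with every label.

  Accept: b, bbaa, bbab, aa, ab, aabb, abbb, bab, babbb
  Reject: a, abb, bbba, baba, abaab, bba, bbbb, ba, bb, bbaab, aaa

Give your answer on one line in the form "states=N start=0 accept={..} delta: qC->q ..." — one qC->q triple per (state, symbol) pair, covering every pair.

states=3 start=0 accept={2} delta: 0a->1 0b->2 1a->2 1b->2 2a->1 2b->0

Fold the examples into a partial DFA from state 0: repeatedly fix the first undefined (state, symbol) met by the shortest-then-alphabetical prefix, trying targets in increasing order and rejecting any under which an Accept and a Reject string meet in one state with the same remainder; add a state when all current targets are rejected. Accepting states are where Accept strings end.
a: 0a undefined. 0a->0: no, aa/a meet in 0. Open state 1: 0a->1.
b: 0b undefined. 0b->0: no, b/bbbb meet in 0. 0b->1: no, b/a meet in 1. Open state 2: 0b->2.
aa: 1a undefined. 1a->0: no, aabb/bb meet in 2 with "b" left. 1a->1: no, aa/a meet in 1. 1a->2: ok.
ab: 1b undefined. 1b->0: no, b/abb meet in 2. 1b->1: no, ab/a meet in 1. 1b->2: ok.
ba: 2a undefined. 2a->0: no, b/abaab meet in 2. 2a->1: ok.
bb: 2b undefined. 2b->0: ok.
All examples now run through 3 states with every (state, symbol) defined. Accept strings end in {2}, Reject strings end in {0,1}; accept={2}.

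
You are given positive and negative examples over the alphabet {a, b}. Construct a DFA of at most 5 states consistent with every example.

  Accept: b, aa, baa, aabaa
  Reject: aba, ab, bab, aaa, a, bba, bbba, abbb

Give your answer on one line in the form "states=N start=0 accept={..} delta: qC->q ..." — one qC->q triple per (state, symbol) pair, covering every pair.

states=3 start=0 accept={0} delta: 0a->1 0b->0 1a->0 1b->2 2a->1 2b->1

Fold the examples into a partial DFA from state 0: repeatedly fix the first undefined (state, symbol) met by the shortest-then-alphabetical prefix, trying targets in increasing order and rejecting any under which an Accept and a Reject string meet in one state with the same remainder; add a state when all current targets are rejected. Accepting states are where Accept strings end.
a: 0a undefined. 0a->0: no, b/ab meet in 0 with "b" left. Open state 1: 0a->1.
b: 0b undefined. 0b->0: ok.
aa: 1a undefined. 1a->0: ok.
ab: 1b undefined. 1b->0: no, b/ab meet in 0. 1b->1: no, b/aba meet in 0. Open state 2: 1b->2.
aba: 2a undefined. 2a->0: no, b/aba meet in 0. 2a->1: ok.
abb: 2b undefined. 2b->0: no, b/abbb meet in 0. 2b->1: ok.
All examples now run through 3 states with every (state, symbol) defined. Accept strings end in {0}, Reject strings end in {1,2}; accept={0}.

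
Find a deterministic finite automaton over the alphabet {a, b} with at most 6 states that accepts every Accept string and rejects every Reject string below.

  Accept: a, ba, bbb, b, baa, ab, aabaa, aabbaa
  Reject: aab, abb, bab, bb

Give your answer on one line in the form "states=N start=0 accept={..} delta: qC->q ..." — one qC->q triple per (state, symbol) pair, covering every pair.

Grow the machine one transition at a time. Run the examples from 0; the earliest place one falls off (shortest prefix, ties alphabetical) gets sent to the lowest-numbered state that keeps every Accept/Reject pair distinguishable — a pair clashes when both reach the same state with identical unread suffix — and to a fresh state only if none does.
a: 0a undefined. 0a->0: no, b/aab meet in 0 with "b" left. Open state 1: 0a->1.
b: 0b undefined. 0b->0: no, bbb/bb meet in 0. 0b->1: no, bbb/abb meet in 1 with "bb" left. Open state 2: 0b->2.
aa: 1a undefined. 1a->0: no, b/aab meet in 2. 1a->1: no, ab/aab meet in 1 with "b" left. 1a->2: ok.
ab: 1b undefined. 1b->0: no, b/abb meet in 2. 1b->1: no, a/abb meet in 1. 1b->2: ok.
ba: 2a undefined. 2a->0: no, b/bab meet in 2. 2a->1: no, b/bab meet in 2. 2a->2: ok.
bb: 2b undefined. 2b->0: ok.
All examples now run through 3 states with every (state, symbol) defined. Accept strings end in {1,2}, Reject strings end in {0}; accept={1,2}.

states=3 start=0 accept={1,2} delta: 0a->1 0b->2 1a->2 1b->2 2a->2 2b->0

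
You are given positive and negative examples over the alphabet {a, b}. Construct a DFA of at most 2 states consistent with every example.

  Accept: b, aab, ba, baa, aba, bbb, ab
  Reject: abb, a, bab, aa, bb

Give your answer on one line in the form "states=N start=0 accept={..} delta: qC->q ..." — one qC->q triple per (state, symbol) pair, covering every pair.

Fold the examples into a partial DFA from state 0: repeatedly fix the first undefined (state, symbol) met by the shortest-then-alphabetical prefix, trying targets in increasing order and rejecting any under which an Accept and a Reject string meet in one state with the same remainder; add a state when all current targets are rejected. Accepting states are where Accept strings end.
a: 0a undefined. 0a->0: ok.
b: 0b undefined. 0b->0: no, b/abb meet in 0. Open state 1: 0b->1.
ba: 1a undefined. 1a->0: no, b/bab meet in 1. 1a->1: ok.
bb: 1b undefined. 1b->0: ok.
All examples now run through 2 states with every (state, symbol) defined. Accept strings end in {1}, Reject strings end in {0}; accept={1}.

states=2 start=0 accept={1} delta: 0a->0 0b->1 1a->1 1b->0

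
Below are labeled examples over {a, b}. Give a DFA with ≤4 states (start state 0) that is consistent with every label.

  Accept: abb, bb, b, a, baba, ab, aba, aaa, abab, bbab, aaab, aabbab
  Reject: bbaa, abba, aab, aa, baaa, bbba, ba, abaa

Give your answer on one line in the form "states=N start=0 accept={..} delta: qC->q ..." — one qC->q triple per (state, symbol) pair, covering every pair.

Fold the examples into a partial DFA from state 0: repeatedly fix the first undefined (state, symbol) met by the shortest-then-alphabetical prefix, trying targets in increasing order and rejecting any under which an Accept and a Reject string meet in one state with the same remainder; add a state when all current targets are rejected. Accepting states are where Accept strings end.
a: 0a undefined. 0a->0: no, b/aab meet in 0 with "b" left. Open state 1: 0a->1.
b: 0b undefined. 0b->0: no, a/bbba meet in 1. 0b->1: ok.
aa: 1a undefined. 1a->0: no, b/aab meet in 1. 1a->1: no, bb/aab meet in 1 with "b" left. Open state 2: 1a->2.
ab: 1b undefined. 1b->0: ok.
aaa: 2a undefined. 2a->0: no, abb/baaa meet in 1. 2a->1: ok.
aab: 2b undefined. 2b->0: no, bb/aab meet in 0. 2b->1: no, abb/aab meet in 1. 2b->2: ok.
All examples now run through 3 states with every (state, symbol) defined. Accept strings end in {0,1}, Reject strings end in {2}; accept={0,1}.

states=3 start=0 accept={0,1} delta: 0a->1 0b->1 1a->2 1b->0 2a->1 2b->2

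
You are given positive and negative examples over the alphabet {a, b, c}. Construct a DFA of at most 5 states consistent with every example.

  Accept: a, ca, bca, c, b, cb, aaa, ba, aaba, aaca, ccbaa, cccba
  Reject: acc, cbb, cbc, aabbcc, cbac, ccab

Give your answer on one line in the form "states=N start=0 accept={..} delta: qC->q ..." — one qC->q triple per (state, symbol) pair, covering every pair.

State merging on the prefix tree: take the shortest (then alphabetical) example prefix whose next move is undefined and point that move at state 0, else 1, else 2, ...; a target is out if some Accept/Reject pair would then sit in one state with the same input left (inseparable). If every existing state is out, open a new one.
a: 0a undefined. 0a->0: ok.
b: 0b undefined. 0b->0: ok.
c: 0c undefined. 0c->0: no, a/acc meet in 0. Open state 1: 0c->1.
ca: 1a undefined. 1a->0: ok.
cb: 1b undefined. 1b->0: no, a/cbb meet in 0. 1b->1: no, c/cbb meet in 1. Open state 2: 1b->2.
cc: 1c undefined. 1c->0: no, a/acc meet in 0. 1c->1: no, a/ccab meet in 0. 1c->2: no, cb/acc meet in 2. Open state 3: 1c->3.
cba: 2a undefined. 2a->0: no, c/cbac meet in 1. 2a->1: ok.
cbb: 2b undefined. 2b->0: no, a/cbb meet in 0. 2b->1: no, c/cbb meet in 1. 2b->2: no, cb/cbb meet in 2. 2b->3: ok.
cbc: 2c undefined. 2c->0: no, a/cbc meet in 0. 2c->1: no, c/cbc meet in 1. 2c->2: no, cb/cbc meet in 2. 2c->3: ok.
cca: 3a undefined. 3a->0: no, a/ccab meet in 0. 3a->1: no, cb/ccab meet in 2. 3a->2: ok.
ccb: 3b undefined. 3b->0: ok.
ccc: 3c undefined. 3c->0: ok.
All examples now run through 4 states with every (state, symbol) defined. Accept strings end in {0,1,2}, Reject strings end in {3}; accept={0,1,2}.

states=4 start=0 accept={0,1,2} delta: 0a->0 0b->0 0c->1 1a->0 1b->2 1c->3 2a->1 2b->3 2c->3 3a->2 3b->0 3c->0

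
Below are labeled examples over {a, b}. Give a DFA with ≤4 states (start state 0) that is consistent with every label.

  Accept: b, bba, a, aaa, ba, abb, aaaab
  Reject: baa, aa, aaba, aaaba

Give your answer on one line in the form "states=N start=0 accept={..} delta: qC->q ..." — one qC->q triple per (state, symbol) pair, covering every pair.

Fold the examples into a partial DFA from state 0: repeatedly fix the first undefined (state, symbol) met by the shortest-then-alphabetical prefix, trying targets in increasing order and rejecting any under which an Accept and a Reject string meet in one state with the same remainder; add a state when all current targets are rejected. Accepting states are where Accept strings end.
a: 0a undefined. 0a->0: no, a/aa meet in 0. Open state 1: 0a->1.
b: 0b undefined. 0b->0: ok.
aa: 1a undefined. 1a->0: no, b/baa meet in 0. 1a->1: no, bba/baa meet in 1. Open state 2: 1a->2.
ab: 1b undefined. 1b->0: ok.
aaa: 2a undefined. 2a->0: no, bba/aaaba meet in 1. 2a->1: no, bba/aaaba meet in 1. 2a->2: no, aaa/baa meet in 2. Open state 3: 2a->3.
aab: 2b undefined. 2b->0: no, bba/aaba meet in 1. 2b->1: ok.
aaaa: 3a undefined. 3a->0: ok.
aaab: 3b undefined. 3b->0: no, bba/aaaba meet in 1. 3b->1: ok.
All examples now run through 4 states with every (state, symbol) defined. Accept strings end in {0,1,3}, Reject strings end in {2}; accept={0,1,3}.

states=4 start=0 accept={0,1,3} delta: 0a->1 0b->0 1a->2 1b->0 2a->3 2b->1 3a->0 3b->1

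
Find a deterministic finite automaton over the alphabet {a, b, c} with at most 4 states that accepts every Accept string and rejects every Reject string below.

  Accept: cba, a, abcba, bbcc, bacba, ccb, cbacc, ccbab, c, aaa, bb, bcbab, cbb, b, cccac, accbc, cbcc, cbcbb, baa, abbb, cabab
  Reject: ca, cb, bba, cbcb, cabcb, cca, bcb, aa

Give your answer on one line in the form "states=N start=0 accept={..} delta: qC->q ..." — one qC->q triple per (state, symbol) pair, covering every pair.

Grow the machine one transition at a time. Run the examples from 0; the earliest place one falls off (shortest prefix, ties alphabetical) gets sent to the lowest-numbered state that keeps every Accept/Reject pair distinguishable — a pair clashes when both reach the same state with identical unread suffix — and to a fresh state only if none does.
a: 0a undefined. 0a->0: no, a/aa meet in 0. Open state 1: 0a->1.
b: 0b undefined. 0b->0: no, a/bba meet in 1. 0b->1: ok.
c: 0c undefined. 0c->0: no, cba/aa meet in 1 with "a" left. 0c->1: no, cba/bba meet in 1 with "ba" left. Open state 2: 0c->2.
aa: 1a undefined. 1a->0: ok.
ab: 1b undefined. 1b->0: no, a/bba meet in 1. 1b->1: ok.
ac: 1c undefined. 1c->0: no, a/bcb meet in 1. 1c->1: no, a/bcb meet in 1. 1c->2: ok.
ca: 2a undefined. 2a->0: ok.
cb: 2b undefined. 2b->0: ok.
cc: 2c undefined. 2c->0: no, cba/cca meet in 1. 2c->1: ok.
All examples now run through 3 states with every (state, symbol) defined. Accept strings end in {1,2}, Reject strings end in {0}; accept={1,2}.

states=3 start=0 accept={1,2} delta: 0a->1 0b->1 0c->2 1a->0 1b->1 1c->2 2a->0 2b->0 2c->1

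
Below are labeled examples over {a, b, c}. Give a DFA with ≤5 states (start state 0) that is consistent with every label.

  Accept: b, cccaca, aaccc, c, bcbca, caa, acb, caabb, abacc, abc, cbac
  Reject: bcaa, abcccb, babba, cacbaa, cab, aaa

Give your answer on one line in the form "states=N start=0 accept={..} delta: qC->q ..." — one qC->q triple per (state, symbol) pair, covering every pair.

Grow the machine one transition at a time. Run the examples from 0; the earliest place one falls off (shortest prefix, ties alphabetical) gets sent to the lowest-numbered state that keeps every Accept/Reject pair distinguishable — a pair clashes when both reach the same state with identical unread suffix — and to a fresh state only if none does.
a: 0a undefined. 0a->0: ok.
b: 0b undefined. 0b->0: no, b/babba meet in 0. Open state 1: 0b->1.
c: 0c undefined. 0c->0: no, b/cab meet in 1. 0c->1: ok.
ba: 1a undefined. 1a->0: no, b/cab meet in 1. 1a->1: no, acb/cab meet in 1 with "b" left. Open state 2: 1a->2.
bc: 1c undefined. 1c->0: no, b/abcccb meet in 1. 1c->1: no, caa/bcaa meet in 2 with "a" left. 1c->2: ok.
cb: 1b undefined. 1b->0: no, acb/aaa meet in 0. 1b->1: ok.
bab: 2b undefined. 2b->0: no, bcbca/babba meet in 2. 2b->1: no, b/cab meet in 1. 2b->2: no, caa/babba meet in 2 with "a" left. Open state 3: 2b->3.
bca: 2a undefined. 2a->0: no, caa/bcaa meet in 0. 2a->1: no, abc/bcaa meet in 2. 2a->2: no, caa/bcaa meet in 2. 2a->3: no, caa/cab meet in 3. Open state 4: 2a->4.
cac: 2c undefined. 2c->0: no, b/abcccb meet in 1. 2c->1: no, caa/cacbaa meet in 4. 2c->2: ok.
babb: 3b undefined. 3b->0: ok.
bcaa: 4a undefined. 4a->0: ok.
bcbc: 3c undefined. 3c->0: no, bcbca/bcaa meet in 0. 3c->1: ok.
caab: 4b undefined. 4b->0: ok.
cacba: 3a undefined. 3a->0: ok.
cccac: 4c undefined. 4c->0: no, cccaca/bcaa meet in 0. 4c->1: ok.
All examples now run through 5 states with every (state, symbol) defined. Accept strings end in {1,2,4}, Reject strings end in {0,3}; accept={1,2,4}.

states=5 start=0 accept={1,2,4} delta: 0a->0 0b->1 0c->1 1a->2 1b->1 1c->2 2a->4 2b->3 2c->2 3a->0 3b->0 3c->1 4a->0 4b->0 4c->1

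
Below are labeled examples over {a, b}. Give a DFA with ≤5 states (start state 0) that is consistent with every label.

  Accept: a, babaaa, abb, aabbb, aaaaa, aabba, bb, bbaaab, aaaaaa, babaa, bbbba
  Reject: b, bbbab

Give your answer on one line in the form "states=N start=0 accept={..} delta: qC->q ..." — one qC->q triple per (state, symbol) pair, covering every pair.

states=3 start=0 accept={0,2} delta: 0a->0 0b->1 1a->0 1b->2 2a->2 2b->0

Grow the machine one transition at a time. Run the examples from 0; the earliest place one falls off (shortest prefix, ties alphabetical) gets sent to the lowest-numbered state that keeps every Accept/Reject pair distinguishable — a pair clashes when both reach the same state with identical unread suffix — and to a fresh state only if none does.
a: 0a undefined. 0a->0: ok.
b: 0b undefined. 0b->0: no, a/b meet in 0. Open state 1: 0b->1.
ba: 1a undefined. 1a->0: ok.
bb: 1b undefined. 1b->0: no, aabbb/b meet in 1. 1b->1: no, abb/b meet in 1. Open state 2: 1b->2.
bba: 2a undefined. 2a->0: no, bbaaab/b meet in 1. 2a->1: no, aabba/b meet in 1. 2a->2: ok.
bbb: 2b undefined. 2b->0: ok.
All examples now run through 3 states with every (state, symbol) defined. Accept strings end in {0,2}, Reject strings end in {1}; accept={0,2}.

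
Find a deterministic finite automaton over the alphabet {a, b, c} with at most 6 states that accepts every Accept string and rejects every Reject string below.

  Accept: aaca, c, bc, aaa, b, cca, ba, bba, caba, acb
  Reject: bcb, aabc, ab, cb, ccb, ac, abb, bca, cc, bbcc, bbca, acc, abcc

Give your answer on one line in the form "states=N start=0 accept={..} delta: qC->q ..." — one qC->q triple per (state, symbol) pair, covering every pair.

State merging on the prefix tree: take the shortest (then alphabetical) example prefix whose next move is undefined and point that move at state 0, else 1, else 2, ...; a target is out if some Accept/Reject pair would then sit in one state with the same input left (inseparable). If every existing state is out, open a new one.
a: 0a undefined. 0a->0: no, c/ac meet in 0 with "c" left. Open state 1: 0a->1.
b: 0b undefined. 0b->0: ok.
c: 0c undefined. 0c->0: no, c/bcb meet in 0. 0c->1: no, acb/ccb meet in 1 with "cb" left. Open state 2: 0c->2.
aa: 1a undefined. 1a->0: no, aaca/bca meet in 2 with "a" left. 1a->1: ok.
ab: 1b undefined. 1b->0: no, c/aabc meet in 2. 1b->1: no, aaa/ab meet in 1. 1b->2: no, c/ab meet in 2. Open state 3: 1b->3.
ac: 1c undefined. 1c->0: no, c/acc meet in 2. 1c->1: no, aaca/ac meet in 1. 1c->2: no, aaca/bca meet in 2 with "a" left. 1c->3: no, acb/abb meet in 3 with "b" left. Open state 4: 1c->4.
ca: 2a undefined. 2a->0: no, b/bca meet in 0. 2a->1: no, aaa/bca meet in 1. 2a->2: no, c/bca meet in 2. 2a->3: ok.
cb: 2b undefined. 2b->0: no, b/bcb meet in 0. 2b->1: no, aaa/bcb meet in 1. 2b->2: no, c/bcb meet in 2. 2b->3: ok.
cc: 2c undefined. 2c->0: no, b/ccb meet in 0. 2c->1: no, aaa/cc meet in 1. 2c->2: no, c/cc meet in 2. 2c->3: ok.
abb: 3b undefined. 3b->0: no, b/ccb meet in 0. 3b->1: no, aaa/ccb meet in 1. 3b->2: no, c/ccb meet in 2. 3b->3: ok.
abc: 3c undefined. 3c->0: no, c/abcc meet in 2. 3c->1: no, aaa/aabc meet in 1. 3c->2: no, c/aabc meet in 2. 3c->3: ok.
acb: 4b undefined. 4b->0: ok.
acc: 4c undefined. 4c->0: no, b/acc meet in 0. 4c->1: no, aaa/acc meet in 1. 4c->2: no, c/acc meet in 2. 4c->3: ok.
cca: 3a undefined. 3a->0: ok.
aaca: 4a undefined. 4a->0: ok.
All examples now run through 5 states with every (state, symbol) defined. Accept strings end in {0,1,2}, Reject strings end in {3,4}; accept={0,1,2}.

states=5 start=0 accept={0,1,2} delta: 0a->1 0b->0 0c->2 1a->1 1b->3 1c->4 2a->3 2b->3 2c->3 3a->0 3b->3 3c->3 4a->0 4b->0 4c->3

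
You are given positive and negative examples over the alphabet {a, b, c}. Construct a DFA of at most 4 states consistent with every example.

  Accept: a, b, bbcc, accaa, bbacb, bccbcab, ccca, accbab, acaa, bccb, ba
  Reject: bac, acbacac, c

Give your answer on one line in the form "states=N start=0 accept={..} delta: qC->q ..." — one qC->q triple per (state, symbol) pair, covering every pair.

states=2 start=0 accept={0} delta: 0a->0 0b->0 0c->1 1a->0 1b->0 1c->0

Fold the examples into a partial DFA from state 0: repeatedly fix the first undefined (state, symbol) met by the shortest-then-alphabetical prefix, trying targets in increasing order and rejecting any under which an Accept and a Reject string meet in one state with the same remainder; add a state when all current targets are rejected. Accepting states are where Accept strings end.
a: 0a undefined. 0a->0: ok.
b: 0b undefined. 0b->0: ok.
c: 0c undefined. 0c->0: no, a/bac meet in 0. Open state 1: 0c->1.
cc: 1c undefined. 1c->0: ok.
aca: 1a undefined. 1a->0: ok.
acb: 1b undefined. 1b->0: ok.
All examples now run through 2 states with every (state, symbol) defined. Accept strings end in {0}, Reject strings end in {1}; accept={0}.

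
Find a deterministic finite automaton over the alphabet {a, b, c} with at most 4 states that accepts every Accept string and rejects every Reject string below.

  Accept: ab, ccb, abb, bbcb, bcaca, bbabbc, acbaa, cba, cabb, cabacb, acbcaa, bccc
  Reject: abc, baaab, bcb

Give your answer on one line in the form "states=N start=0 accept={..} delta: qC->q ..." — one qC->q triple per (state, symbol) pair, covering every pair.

states=4 start=0 accept={0,1,2} delta: 0a->0 0b->1 0c->0 1a->2 1b->0 1c->3 2a->1 2b->3 2c->0 3a->0 3b->3 3c->0

State merging on the prefix tree: take the shortest (then alphabetical) example prefix whose next move is undefined and point that move at state 0, else 1, else 2, ...; a target is out if some Accept/Reject pair would then sit in one state with the same input left (inseparable). If every existing state is out, open a new one.
a: 0a undefined. 0a->0: ok.
b: 0b undefined. 0b->0: no, ab/baaab meet in 0. Open state 1: 0b->1.
c: 0c undefined. 0c->0: ok.
ba: 1a undefined. 1a->0: no, ab/baaab meet in 1. 1a->1: no, abb/baaab meet in 1 with "b" left. Open state 2: 1a->2.
bb: 1b undefined. 1b->0: ok.
bc: 1c undefined. 1c->0: no, ab/bcb meet in 1. 1c->1: no, ab/abc meet in 1. 1c->2: no, cba/abc meet in 2. Open state 3: 1c->3.
baa: 2a undefined. 2a->0: no, ab/baaab meet in 1. 2a->1: ok.
bca: 3a undefined. 3a->0: ok.
bcb: 3b undefined. 3b->0: no, abb/bcb meet in 0. 3b->1: no, ab/bcb meet in 1. 3b->2: no, cba/bcb meet in 2. 3b->3: ok.
bcc: 3c undefined. 3c->0: ok.
baaab: 2b undefined. 2b->0: no, abb/baaab meet in 0. 2b->1: no, ab/baaab meet in 1. 2b->2: no, cba/baaab meet in 2. 2b->3: ok.
cabac: 2c undefined. 2c->0: ok.
All examples now run through 4 states with every (state, symbol) defined. Accept strings end in {0,1,2}, Reject strings end in {3}; accept={0,1,2}.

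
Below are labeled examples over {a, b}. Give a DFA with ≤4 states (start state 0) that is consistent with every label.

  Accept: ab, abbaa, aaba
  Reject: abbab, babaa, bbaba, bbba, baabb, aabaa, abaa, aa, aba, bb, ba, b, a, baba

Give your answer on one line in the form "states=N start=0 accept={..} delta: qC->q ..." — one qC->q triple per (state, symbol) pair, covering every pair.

State merging on the prefix tree: take the shortest (then alphabetical) example prefix whose next move is undefined and point that move at state 0, else 1, else 2, ...; a target is out if some Accept/Reject pair would then sit in one state with the same input left (inseparable). If every existing state is out, open a new one.
a: 0a undefined. 0a->0: no, ab/b meet in 0 with "b" left. Open state 1: 0a->1.
b: 0b undefined. 0b->0: ok.
aa: 1a undefined. 1a->0: no, aaba/bbba meet in 1. 1a->1: no, aaba/bbaba meet in 1 with "ba" left. Open state 2: 1a->2.
ab: 1b undefined. 1b->0: no, ab/abbab meet in 0. 1b->1: no, ab/bbba meet in 1. 1b->2: no, ab/aa meet in 2. Open state 3: 1b->3.
aab: 2b undefined. 2b->0: no, aaba/bbba meet in 1. 2b->1: no, ab/baabb meet in 3. 2b->2: ok.
aba: 3a undefined. 3a->0: ok.
abb: 3b undefined. 3b->0: no, ab/abbab meet in 3. 3b->1: ok.
aaba: 2a undefined. 2a->0: no, abbaa/bbaba meet in 0. 2a->1: no, abbaa/babaa meet in 1. 2a->2: no, abbaa/abbab meet in 2. 2a->3: ok.
All examples now run through 4 states with every (state, symbol) defined. Accept strings end in {3}, Reject strings end in {0,1,2}; accept={3}.

states=4 start=0 accept={3} delta: 0a->1 0b->0 1a->2 1b->3 2a->3 2b->2 3a->0 3b->1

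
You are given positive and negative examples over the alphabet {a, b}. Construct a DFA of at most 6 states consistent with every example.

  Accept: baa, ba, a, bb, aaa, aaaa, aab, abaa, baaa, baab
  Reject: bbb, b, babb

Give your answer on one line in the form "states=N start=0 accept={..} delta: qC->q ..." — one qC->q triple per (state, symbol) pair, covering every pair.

states=3 start=0 accept={0,1} delta: 0a->1 0b->2 1a->1 1b->0 2a->1 2b->0

State merging on the prefix tree: take the shortest (then alphabetical) example prefix whose next move is undefined and point that move at state 0, else 1, else 2, ...; a target is out if some Accept/Reject pair would then sit in one state with the same input left (inseparable). If every existing state is out, open a new one.
a: 0a undefined. 0a->0: no, aab/b meet in 0 with "b" left. Open state 1: 0a->1.
b: 0b undefined. 0b->0: no, bb/bbb meet in 0. 0b->1: no, a/b meet in 1. Open state 2: 0b->2.
aa: 1a undefined. 1a->0: no, aab/b meet in 2. 1a->1: ok.
ab: 1b undefined. 1b->0: ok.
ba: 2a undefined. 2a->0: no, bb/babb meet in 2 with "b" left. 2a->1: ok.
bb: 2b undefined. 2b->0: ok.
All examples now run through 3 states with every (state, symbol) defined. Accept strings end in {0,1}, Reject strings end in {2}; accept={0,1}.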